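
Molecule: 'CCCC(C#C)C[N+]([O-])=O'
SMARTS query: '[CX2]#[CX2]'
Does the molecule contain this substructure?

Yes

The pattern [CX2]#[CX2] describes a carbon-carbon triple bond — an alkyne.
The molecule carries an ethynyl group (-C#CH), whose atoms satisfy every constraint of the query, so the pattern matches.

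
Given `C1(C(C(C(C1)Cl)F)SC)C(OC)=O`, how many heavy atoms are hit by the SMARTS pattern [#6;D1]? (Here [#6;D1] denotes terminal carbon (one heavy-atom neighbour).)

2

The query [#6;D1] means: carbon bonded to exactly one heavy atom.
Check the 13 heavy atoms by environment: 5× C (D3) → no; 1× C (D2) → no; 1× S (D2) → no; 2× C (D1) → match; 1× Cl (D1) → no; 1× O (D1) → no; 1× O (D2) → no; 1× F (D1) → no.
That gives 2 matching atoms.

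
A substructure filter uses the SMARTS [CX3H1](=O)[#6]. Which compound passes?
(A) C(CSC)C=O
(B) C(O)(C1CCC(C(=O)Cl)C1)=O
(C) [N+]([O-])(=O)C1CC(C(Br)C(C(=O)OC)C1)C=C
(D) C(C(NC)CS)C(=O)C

[CX3H1](=O)[#6] describes an sp2 carbon with one H, double-bonded to O and single-bonded to carbon (an aldehyde).
(A) contains an aldehyde (-CHO), which satisfies every atom and bond constraint.
(B) has a carboxylic acid group (-C(=O)OH) but the carbonyl carbon has H0 and is bonded to O, not H1.
(C) has a methyl-ester group (-C(=O)OCH3) but the carbonyl carbon has H0, not H1.
(D) has an acetyl/ketone group (-C(=O)CH3) but the carbonyl carbon has H0 (two carbon neighbours), not H1.
So the answer is (A).

A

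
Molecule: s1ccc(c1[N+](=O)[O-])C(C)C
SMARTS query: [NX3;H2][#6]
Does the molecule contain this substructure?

No

The pattern [NX3;H2][#6] describes a trivalent nitrogen with two H attached to carbon — a primary amine.
The closest candidate here is a nitro group (-[N+](=O)[O-]), but the nitrogen is [N+] with no H, not NX3H2. No other fragment satisfies the full query, so there is no match.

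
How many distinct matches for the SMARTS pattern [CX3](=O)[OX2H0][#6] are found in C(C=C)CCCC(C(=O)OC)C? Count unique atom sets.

1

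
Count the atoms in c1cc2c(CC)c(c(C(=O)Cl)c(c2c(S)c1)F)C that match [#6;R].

The query [#6;R] means: carbon that is part of a ring.
Check the 18 heavy atoms by environment: 10× c (aromatic, in 6-ring) → match; 1× S (acyclic) → no; 4× C (acyclic) → no; 1× O (acyclic) → no; 1× Cl (acyclic) → no; 1× F (acyclic) → no.
That gives 10 matching atoms.

10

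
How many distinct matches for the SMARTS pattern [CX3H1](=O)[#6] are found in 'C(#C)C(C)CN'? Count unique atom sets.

[CX3H1](=O)[#6] is the SMARTS for an aldehyde: an sp2 carbon with one H, double-bonded to O and single-bonded to carbon.
No fragment in the molecule satisfies every constraint, giving 0 matches.

0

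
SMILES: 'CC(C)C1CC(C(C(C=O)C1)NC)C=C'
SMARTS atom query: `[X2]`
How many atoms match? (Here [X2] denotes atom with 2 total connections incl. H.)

0

Check the 15 heavy atoms by environment: 10× C (X4) → no; 1× N (X3) → no; 3× C (X3) → no; 1× O (X1) → no.
No environment satisfies the query, so 0 matching atoms.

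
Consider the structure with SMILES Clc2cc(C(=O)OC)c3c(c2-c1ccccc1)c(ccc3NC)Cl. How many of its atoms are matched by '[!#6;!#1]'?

5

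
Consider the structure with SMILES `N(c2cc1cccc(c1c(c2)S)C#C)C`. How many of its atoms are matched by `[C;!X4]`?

The query [C;!X4] means: aliphatic carbon that does not have four total connections.
Check the 15 heavy atoms by environment: 10× c (aromatic, X3) → no; 1× N (X3) → no; 1× C (X4) → no; 1× S (X2) → no; 2× C (X2) → match.
That gives 2 matching atoms.

2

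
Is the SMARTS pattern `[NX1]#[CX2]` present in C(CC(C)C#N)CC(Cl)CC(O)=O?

Yes

The pattern [NX1]#[CX2] describes a nitrogen triple-bonded to a two-connected carbon — a nitrile.
The molecule carries a nitrile (-C#N), whose atoms satisfy every constraint of the query, so the pattern matches.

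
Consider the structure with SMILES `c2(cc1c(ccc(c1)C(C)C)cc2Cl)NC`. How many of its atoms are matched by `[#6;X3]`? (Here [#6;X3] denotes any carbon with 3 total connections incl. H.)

10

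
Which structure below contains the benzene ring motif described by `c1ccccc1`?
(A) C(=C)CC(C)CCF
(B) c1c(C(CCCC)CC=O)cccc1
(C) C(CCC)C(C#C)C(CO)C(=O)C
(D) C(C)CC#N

c1ccccc1 describes six aromatic carbons in a ring (a benzene ring).
(A) has a methyl group (-CH3) but no six-membered all-carbon aromatic ring is present.
(B) contains a phenyl ring, which satisfies every atom and bond constraint.
(C) has a methyl group (-CH3) but no six-membered all-carbon aromatic ring is present.
(D) has a methyl group (-CH3) but no six-membered all-carbon aromatic ring is present.
So the answer is (B).

B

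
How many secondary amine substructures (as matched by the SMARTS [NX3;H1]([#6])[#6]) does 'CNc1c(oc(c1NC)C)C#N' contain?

2

[NX3;H1]([#6])[#6] is the SMARTS for a secondary amine: a trivalent nitrogen with one H, bonded to two carbons.
The molecule carries 2 separate instances of an N-methylamino group (-NHCH3) meeting every constraint; each maps to a distinct set of atoms, giving 2 matches.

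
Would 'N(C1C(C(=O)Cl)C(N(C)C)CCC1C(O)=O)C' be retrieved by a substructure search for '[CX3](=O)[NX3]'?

No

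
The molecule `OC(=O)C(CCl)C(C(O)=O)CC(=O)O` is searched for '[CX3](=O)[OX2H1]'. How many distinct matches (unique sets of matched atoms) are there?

3

[CX3](=O)[OX2H1] is the SMARTS for a carboxylic acid: an sp2 carbon double-bonded to O and single-bonded to an -OH oxygen.
The molecule carries 3 separate instances of a carboxylic acid group (-C(=O)OH) meeting every constraint; each maps to a distinct set of atoms, giving 3 matches.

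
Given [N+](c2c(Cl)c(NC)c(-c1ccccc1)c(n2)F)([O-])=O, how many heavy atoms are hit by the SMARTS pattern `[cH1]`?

The query [cH1] means: aromatic carbon bearing exactly one hydrogen.
Check the 19 heavy atoms by environment: 1× n (aromatic, H0) → no; 6× c (aromatic, H0) → no; 5× c (aromatic, H1) → match; 1× N (H1) → no; 1× C (H3) → no; 1× Cl (H0) → no; 1× N (charge +1, H0) → no; 1× O (charge -1, H0) → no; 1× O (H0) → no; 1× F (H0) → no.
That gives 5 matching atoms.

5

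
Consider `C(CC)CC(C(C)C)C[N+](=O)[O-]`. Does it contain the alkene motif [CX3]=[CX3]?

No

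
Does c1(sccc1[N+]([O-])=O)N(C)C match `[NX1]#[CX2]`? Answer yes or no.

The pattern [NX1]#[CX2] describes a nitrogen triple-bonded to a two-connected carbon — a nitrile.
The closest candidate here is a nitro group (-[N+](=O)[O-]), but there is no C#N triple bond. No other fragment satisfies the full query, so there is no match.

No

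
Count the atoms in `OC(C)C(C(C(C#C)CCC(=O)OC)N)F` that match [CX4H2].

2

The query [CX4H2] means: sp3 carbon (X4) with exactly two hydrogens.
Check the 16 heavy atoms by environment: 2× C (H3, X4) → no; 4× C (H1, X4) → no; 2× C (H2, X4) → match; 1× C (H0, X3) → no; 1× O (H0, X1) → no; 1× O (H0, X2) → no; 1× C (H0, X2) → no; 1× C (H1, X2) → no; 1× N (H2, X3) → no; 1× O (H1, X2) → no; 1× F (H0, X1) → no.
That gives 2 matching atoms.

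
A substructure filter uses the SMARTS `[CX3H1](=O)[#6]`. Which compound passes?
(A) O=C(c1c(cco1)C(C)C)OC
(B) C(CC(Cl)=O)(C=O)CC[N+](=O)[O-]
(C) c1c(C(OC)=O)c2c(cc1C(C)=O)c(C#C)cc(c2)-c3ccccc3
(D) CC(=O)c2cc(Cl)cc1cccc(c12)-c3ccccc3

[CX3H1](=O)[#6] describes an sp2 carbon with one H, double-bonded to O and single-bonded to carbon (an aldehyde).
(A) has a methyl-ester group (-C(=O)OCH3) but the carbonyl carbon has H0, not H1.
(B) contains an aldehyde (-CHO), which satisfies every atom and bond constraint.
(C) has an acetyl/ketone group (-C(=O)CH3) but the carbonyl carbon has H0 (two carbon neighbours), not H1.
(D) has an acetyl/ketone group (-C(=O)CH3) but the carbonyl carbon has H0 (two carbon neighbours), not H1.
So the answer is (B).

B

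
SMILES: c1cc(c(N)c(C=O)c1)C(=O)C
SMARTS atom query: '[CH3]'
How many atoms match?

Check the 12 heavy atoms by environment: 3× c (aromatic, H0) → no; 3× c (aromatic, H1) → no; 1× C (H1) → no; 2× O (H0) → no; 1× N (H2) → no; 1× C (H0) → no; 1× C (H3) → match.
That gives 1 matching atom.

1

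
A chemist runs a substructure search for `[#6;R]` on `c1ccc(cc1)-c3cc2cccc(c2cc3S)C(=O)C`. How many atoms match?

16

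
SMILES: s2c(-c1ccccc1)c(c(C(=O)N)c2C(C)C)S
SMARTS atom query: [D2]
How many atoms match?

The query [D2] means: atom with exactly two heavy-atom neighbours.
Check the 18 heavy atoms by environment: 1× s (aromatic, D2) → match; 5× c (aromatic, D3) → no; 2× C (D3) → no; 2× C (D1) → no; 1× O (D1) → no; 1× N (D1) → no; 1× S (D1) → no; 5× c (aromatic, D2) → match.
Summing the matching environments: 1 + 5 = 6 matching atoms.

6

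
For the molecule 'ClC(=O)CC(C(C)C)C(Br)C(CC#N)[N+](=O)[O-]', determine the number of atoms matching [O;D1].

Check the 17 heavy atoms by environment: 3× C (D2) → no; 5× C (D3) → no; 1× N (charge +1, D3) → no; 1× O (charge -1, D1) → match; 2× O (D1) → match; 1× N (D1) → no; 2× C (D1) → no; 1× Br (D1) → no; 1× Cl (D1) → no.
Summing the matching environments: 1 + 2 = 3 matching atoms.

3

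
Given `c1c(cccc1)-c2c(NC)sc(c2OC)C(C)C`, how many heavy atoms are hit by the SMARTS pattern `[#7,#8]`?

2

The query [#7,#8] means: nitrogen or oxygen (comma = OR).
Check the 18 heavy atoms by environment: 1× s (aromatic) → no; 10× c (aromatic) → no; 5× C → no; 1× N → match; 1× O → match.
Summing the matching environments: 1 + 1 = 2 matching atoms.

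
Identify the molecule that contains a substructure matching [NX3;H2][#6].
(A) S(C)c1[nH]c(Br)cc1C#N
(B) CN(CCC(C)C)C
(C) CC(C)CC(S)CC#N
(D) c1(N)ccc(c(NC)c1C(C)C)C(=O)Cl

D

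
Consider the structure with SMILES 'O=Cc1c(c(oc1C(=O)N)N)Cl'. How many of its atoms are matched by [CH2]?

0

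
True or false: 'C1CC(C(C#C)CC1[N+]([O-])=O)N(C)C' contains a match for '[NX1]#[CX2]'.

The pattern [NX1]#[CX2] describes a nitrogen triple-bonded to a two-connected carbon — a nitrile.
The closest candidate here is a nitro group (-[N+](=O)[O-]), but there is no C#N triple bond. No other fragment satisfies the full query, so there is no match.

False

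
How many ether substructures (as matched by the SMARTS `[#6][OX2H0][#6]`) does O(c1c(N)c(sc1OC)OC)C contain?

3

[#6][OX2H0][#6] is the SMARTS for an ether: an aliphatic oxygen bridging two carbons with no H on the oxygen.
The molecule carries 3 separate instances of a methoxy ether (-OCH3) meeting every constraint; each maps to a distinct set of atoms, giving 3 matches.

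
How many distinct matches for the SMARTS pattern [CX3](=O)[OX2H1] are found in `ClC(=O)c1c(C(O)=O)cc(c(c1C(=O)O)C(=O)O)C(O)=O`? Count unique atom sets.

4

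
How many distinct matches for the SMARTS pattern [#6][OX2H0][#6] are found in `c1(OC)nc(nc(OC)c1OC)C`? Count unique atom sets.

[#6][OX2H0][#6] is the SMARTS for an ether: an aliphatic oxygen bridging two carbons with no H on the oxygen.
The molecule carries 3 separate instances of a methoxy ether (-OCH3) meeting every constraint; each maps to a distinct set of atoms, giving 3 matches.

3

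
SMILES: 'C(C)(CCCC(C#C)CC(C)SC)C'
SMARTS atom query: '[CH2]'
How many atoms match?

Check the 14 heavy atoms by environment: 4× C (H3) → no; 4× C (H1) → no; 4× C (H2) → match; 1× S (H0) → no; 1× C (H0) → no.
That gives 4 matching atoms.

4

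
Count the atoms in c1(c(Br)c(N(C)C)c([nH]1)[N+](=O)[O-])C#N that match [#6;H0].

The query [#6;H0] means: any carbon with no attached hydrogen.
Check the 14 heavy atoms by environment: 1× n (aromatic, H1) → no; 4× c (aromatic, H0) → match; 2× N (H0) → no; 2× C (H3) → no; 1× Br (H0) → no; 1× N (charge +1, H0) → no; 1× O (charge -1, H0) → no; 1× O (H0) → no; 1× C (H0) → match.
Summing the matching environments: 4 + 1 = 5 matching atoms.

5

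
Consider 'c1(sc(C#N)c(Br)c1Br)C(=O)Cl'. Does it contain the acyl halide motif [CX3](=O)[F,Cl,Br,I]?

Yes

The pattern [CX3](=O)[F,Cl,Br,I] describes a carbonyl carbon bonded to a halogen — an acyl halide.
The molecule carries an acyl chloride (-C(=O)Cl), whose atoms satisfy every constraint of the query, so the pattern matches.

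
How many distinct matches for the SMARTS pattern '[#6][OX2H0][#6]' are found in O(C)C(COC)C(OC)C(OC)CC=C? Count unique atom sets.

[#6][OX2H0][#6] is the SMARTS for an ether: an aliphatic oxygen bridging two carbons with no H on the oxygen.
The molecule carries 4 separate instances of a methoxy ether (-OCH3) meeting every constraint; each maps to a distinct set of atoms, giving 4 matches.

4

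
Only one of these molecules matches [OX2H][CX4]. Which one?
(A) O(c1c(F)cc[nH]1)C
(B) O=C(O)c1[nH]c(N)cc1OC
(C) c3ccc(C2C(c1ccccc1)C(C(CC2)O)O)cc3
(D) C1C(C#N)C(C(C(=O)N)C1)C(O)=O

C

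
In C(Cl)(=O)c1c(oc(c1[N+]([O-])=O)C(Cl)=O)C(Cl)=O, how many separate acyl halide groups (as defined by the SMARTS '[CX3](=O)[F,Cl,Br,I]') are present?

[CX3](=O)[F,Cl,Br,I] is the SMARTS for an acyl halide: a carbonyl carbon bonded to a halogen.
The molecule carries 3 separate instances of an acyl chloride (-C(=O)Cl) meeting every constraint; each maps to a distinct set of atoms, giving 3 matches.

3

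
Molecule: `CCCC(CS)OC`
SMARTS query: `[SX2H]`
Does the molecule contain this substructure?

Yes

The pattern [SX2H] describes an aliphatic sulfur with two connections, one being H — a thiol.
The molecule carries a thiol (-SH), whose atoms satisfy every constraint of the query, so the pattern matches.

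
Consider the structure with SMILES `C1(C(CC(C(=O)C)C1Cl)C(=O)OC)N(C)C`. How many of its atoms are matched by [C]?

11

Check the 16 heavy atoms by environment: 11× C → match; 1× N → no; 1× Cl → no; 3× O → no.
That gives 11 matching atoms.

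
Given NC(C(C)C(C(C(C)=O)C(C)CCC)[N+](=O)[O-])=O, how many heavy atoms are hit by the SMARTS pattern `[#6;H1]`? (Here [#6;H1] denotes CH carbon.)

The query [#6;H1] means: any carbon bearing exactly one hydrogen.
Check the 18 heavy atoms by environment: 4× C (H3) → no; 4× C (H1) → match; 2× C (H2) → no; 2× C (H0) → no; 3× O (H0) → no; 1× N (charge +1, H0) → no; 1× O (charge -1, H0) → no; 1× N (H2) → no.
That gives 4 matching atoms.

4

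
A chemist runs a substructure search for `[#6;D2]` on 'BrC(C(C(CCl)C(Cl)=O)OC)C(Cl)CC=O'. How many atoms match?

3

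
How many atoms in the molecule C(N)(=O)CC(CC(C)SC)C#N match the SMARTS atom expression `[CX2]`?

1

Check the 12 heavy atoms by environment: 6× C (X4) → no; 1× S (X2) → no; 1× C (X2) → match; 1× N (X1) → no; 1× C (X3) → no; 1× O (X1) → no; 1× N (X3) → no.
That gives 1 matching atom.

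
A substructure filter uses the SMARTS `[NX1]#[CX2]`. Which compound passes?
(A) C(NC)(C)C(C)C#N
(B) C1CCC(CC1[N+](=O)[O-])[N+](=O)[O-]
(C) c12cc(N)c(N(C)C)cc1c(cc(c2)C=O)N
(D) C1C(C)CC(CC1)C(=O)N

A

[NX1]#[CX2] describes a nitrogen triple-bonded to a two-connected carbon (a nitrile).
(A) contains a nitrile (-C#N), which satisfies every atom and bond constraint.
(B) has a nitro group (-[N+](=O)[O-]) but there is no C#N triple bond.
(C) has a primary amino group (-NH2) but the nitrogen is NX3 (three connections), not NX1 triple-bonded.
(D) has a primary amide (-C(=O)NH2) but the nitrogen is NX3, not NX1.
So the answer is (A).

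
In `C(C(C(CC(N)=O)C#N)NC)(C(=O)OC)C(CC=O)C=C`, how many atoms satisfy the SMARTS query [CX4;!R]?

8

The query [CX4;!R] means: aliphatic carbon with four total connections, not in a ring.
Check the 21 heavy atoms by environment: 8× C (X4, acyclic) → match; 2× N (X3, acyclic) → no; 5× C (X3, acyclic) → no; 1× C (X2, acyclic) → no; 1× N (X1, acyclic) → no; 3× O (X1, acyclic) → no; 1× O (X2, acyclic) → no.
That gives 8 matching atoms.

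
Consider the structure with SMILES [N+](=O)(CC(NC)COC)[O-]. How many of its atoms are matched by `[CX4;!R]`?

5

The query [CX4;!R] means: aliphatic carbon with four total connections, not in a ring.
Check the 10 heavy atoms by environment: 5× C (X4, acyclic) → match; 1× N (X3, acyclic) → no; 1× O (X2, acyclic) → no; 1× N (charge +1, X3, acyclic) → no; 1× O (charge -1, X1, acyclic) → no; 1× O (X1, acyclic) → no.
That gives 5 matching atoms.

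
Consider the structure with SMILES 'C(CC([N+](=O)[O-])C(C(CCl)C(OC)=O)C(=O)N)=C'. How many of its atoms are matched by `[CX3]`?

4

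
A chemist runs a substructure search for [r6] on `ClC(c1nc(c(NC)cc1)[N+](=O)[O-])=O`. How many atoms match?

6

The query [r6] means: r6 matches atoms in a six-membered ring.
Check the 14 heavy atoms by environment: 1× n (aromatic, in 6-ring) → match; 5× c (aromatic, in 6-ring) → match; 1× N (charge +1, acyclic) → no; 1× O (charge -1, acyclic) → no; 2× O (acyclic) → no; 1× N (acyclic) → no; 2× C (acyclic) → no; 1× Cl (acyclic) → no.
Summing the matching environments: 1 + 5 = 6 matching atoms.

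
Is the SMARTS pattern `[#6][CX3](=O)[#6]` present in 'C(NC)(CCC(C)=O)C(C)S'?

Yes

The pattern [#6][CX3](=O)[#6] describes a carbonyl carbon (no H) flanked by two carbons — a ketone.
The molecule carries an acetyl/ketone group (-C(=O)CH3), whose atoms satisfy every constraint of the query, so the pattern matches.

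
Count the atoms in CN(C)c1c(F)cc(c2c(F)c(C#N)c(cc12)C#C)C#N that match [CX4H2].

The query [CX4H2] means: sp3 carbon (X4) with exactly two hydrogens.
Check the 21 heavy atoms by environment: 8× c (aromatic, H0, X3) → no; 2× c (aromatic, H1, X3) → no; 3× C (H0, X2) → no; 2× N (H0, X1) → no; 2× F (H0, X1) → no; 1× C (H1, X2) → no; 1× N (H0, X3) → no; 2× C (H3, X4) → no.
No environment satisfies the query, so 0 matching atoms.

0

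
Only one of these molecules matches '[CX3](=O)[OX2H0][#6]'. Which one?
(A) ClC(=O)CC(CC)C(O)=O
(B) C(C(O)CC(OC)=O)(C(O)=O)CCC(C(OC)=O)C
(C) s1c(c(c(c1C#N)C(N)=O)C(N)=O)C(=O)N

[CX3](=O)[OX2H0][#6] describes a carbonyl carbon bonded to an oxygen that is itself bonded to carbon (no H on that O) (an ester).
(A) has a carboxylic acid group (-C(=O)OH) but the singly-bonded O carries H (OX2H1, not H0).
(B) contains a methyl-ester group (-C(=O)OCH3), which satisfies every atom and bond constraint.
(C) has a primary amide (-C(=O)NH2) but the carbonyl is bonded to N, not to an O-C linkage.
So the answer is (B).

B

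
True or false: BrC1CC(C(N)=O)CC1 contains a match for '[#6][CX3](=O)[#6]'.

False

The pattern [#6][CX3](=O)[#6] describes a carbonyl carbon (no H) flanked by two carbons — a ketone.
The closest candidate here is a primary amide (-C(=O)NH2), but one neighbour of the carbonyl carbon is N, not C. No other fragment satisfies the full query, so there is no match.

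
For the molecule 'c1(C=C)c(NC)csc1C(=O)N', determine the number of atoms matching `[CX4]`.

The query [CX4] means: C with X4: aliphatic carbon with exactly 4 total connections (bonds + H).
Check the 12 heavy atoms by environment: 1× s (aromatic, X2) → no; 4× c (aromatic, X3) → no; 3× C (X3) → no; 1× O (X1) → no; 2× N (X3) → no; 1× C (X4) → match.
That gives 1 matching atom.

1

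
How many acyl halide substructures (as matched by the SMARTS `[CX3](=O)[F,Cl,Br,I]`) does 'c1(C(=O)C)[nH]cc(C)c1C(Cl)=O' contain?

1

[CX3](=O)[F,Cl,Br,I] is the SMARTS for an acyl halide: a carbonyl carbon bonded to a halogen.
Exactly one fragment in the molecule meets all constraints, giving 1 match.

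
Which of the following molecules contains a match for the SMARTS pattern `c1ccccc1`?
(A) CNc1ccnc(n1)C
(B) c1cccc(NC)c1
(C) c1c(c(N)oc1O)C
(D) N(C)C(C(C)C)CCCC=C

c1ccccc1 describes six aromatic carbons in a ring (a benzene ring).
(A) has a methyl group (-CH3) but no six-membered all-carbon aromatic ring is present.
(B) contains the required atom environment, so the pattern matches.
(C) has a methyl group (-CH3) but no six-membered all-carbon aromatic ring is present.
(D) has a methyl group (-CH3) but no six-membered all-carbon aromatic ring is present.
So the answer is (B).

B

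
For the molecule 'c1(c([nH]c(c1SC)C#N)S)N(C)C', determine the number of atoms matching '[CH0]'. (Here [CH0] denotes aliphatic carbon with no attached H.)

The query [CH0] means: aliphatic carbon with no attached hydrogen.
Check the 13 heavy atoms by environment: 1× n (aromatic, H1) → no; 4× c (aromatic, H0) → no; 1× S (H0) → no; 3× C (H3) → no; 2× N (H0) → no; 1× S (H1) → no; 1× C (H0) → match.
That gives 1 matching atom.

1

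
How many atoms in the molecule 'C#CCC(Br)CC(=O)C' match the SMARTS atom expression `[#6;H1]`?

Check the 9 heavy atoms by environment: 2× C (H2) → no; 2× C (H1) → match; 2× C (H0) → no; 1× Br (H0) → no; 1× O (H0) → no; 1× C (H3) → no.
That gives 2 matching atoms.

2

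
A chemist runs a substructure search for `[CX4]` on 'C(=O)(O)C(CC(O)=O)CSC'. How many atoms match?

4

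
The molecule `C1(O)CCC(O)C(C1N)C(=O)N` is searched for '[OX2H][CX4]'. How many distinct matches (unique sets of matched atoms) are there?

[OX2H][CX4] is the SMARTS for an aliphatic alcohol: a hydroxyl oxygen bound to an sp3 (X4) carbon.
The molecule carries 2 separate instances of a hydroxyl group (-OH) meeting every constraint; each maps to a distinct set of atoms, giving 2 matches.

2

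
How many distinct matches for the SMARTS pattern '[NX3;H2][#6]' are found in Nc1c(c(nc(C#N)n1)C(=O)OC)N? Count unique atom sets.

2

[NX3;H2][#6] is the SMARTS for a primary amine: a trivalent nitrogen with two H attached to carbon.
The molecule carries 2 separate instances of a primary amino group (-NH2) meeting every constraint; each maps to a distinct set of atoms, giving 2 matches.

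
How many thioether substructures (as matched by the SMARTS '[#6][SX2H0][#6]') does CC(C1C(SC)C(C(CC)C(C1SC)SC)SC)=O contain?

4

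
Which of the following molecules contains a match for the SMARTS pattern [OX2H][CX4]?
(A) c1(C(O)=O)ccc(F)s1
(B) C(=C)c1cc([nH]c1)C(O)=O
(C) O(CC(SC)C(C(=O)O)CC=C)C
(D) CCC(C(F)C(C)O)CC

D

[OX2H][CX4] describes a hydroxyl oxygen bound to an sp3 (X4) carbon (an aliphatic alcohol).
(A) has a carboxylic acid group (-C(=O)OH) but the -OH is on a CX3 carbonyl carbon, not a CX4 carbon.
(B) has a carboxylic acid group (-C(=O)OH) but the -OH is on a CX3 carbonyl carbon, not a CX4 carbon.
(C) has a carboxylic acid group (-C(=O)OH) but the -OH is on a CX3 carbonyl carbon, not a CX4 carbon.
(D) contains a hydroxyl group (-OH), which satisfies every atom and bond constraint.
So the answer is (D).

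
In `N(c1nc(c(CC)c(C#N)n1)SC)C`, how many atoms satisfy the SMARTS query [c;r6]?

Check the 14 heavy atoms by environment: 2× n (aromatic, in 6-ring) → no; 4× c (aromatic, in 6-ring) → match; 2× N (acyclic) → no; 5× C (acyclic) → no; 1× S (acyclic) → no.
That gives 4 matching atoms.

4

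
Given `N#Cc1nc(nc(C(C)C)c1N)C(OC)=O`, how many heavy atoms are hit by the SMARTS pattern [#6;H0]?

6

The query [#6;H0] means: any carbon with no attached hydrogen.
Check the 16 heavy atoms by environment: 2× n (aromatic, H0) → no; 4× c (aromatic, H0) → match; 1× C (H1) → no; 3× C (H3) → no; 2× C (H0) → match; 2× O (H0) → no; 1× N (H0) → no; 1× N (H2) → no.
Summing the matching environments: 4 + 2 = 6 matching atoms.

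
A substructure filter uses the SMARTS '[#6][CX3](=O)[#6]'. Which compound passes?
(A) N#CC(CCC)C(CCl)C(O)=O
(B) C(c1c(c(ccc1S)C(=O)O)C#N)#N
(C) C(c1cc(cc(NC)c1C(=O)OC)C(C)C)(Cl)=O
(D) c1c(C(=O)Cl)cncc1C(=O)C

[#6][CX3](=O)[#6] describes a carbonyl carbon (no H) flanked by two carbons (a ketone).
(A) has a carboxylic acid group (-C(=O)OH) but one neighbour of the carbonyl carbon is O, not C.
(B) has a carboxylic acid group (-C(=O)OH) but one neighbour of the carbonyl carbon is O, not C.
(C) has a methyl-ester group (-C(=O)OCH3) but one neighbour of the carbonyl carbon is O, not C.
(D) contains an acetyl/ketone group (-C(=O)CH3), which satisfies every atom and bond constraint.
So the answer is (D).

D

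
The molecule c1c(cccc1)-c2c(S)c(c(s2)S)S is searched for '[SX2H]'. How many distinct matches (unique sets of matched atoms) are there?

3

[SX2H] is the SMARTS for a thiol: an aliphatic sulfur with two connections, one being H.
The molecule carries 3 separate instances of a thiol (-SH) meeting every constraint; each maps to a distinct set of atoms, giving 3 matches.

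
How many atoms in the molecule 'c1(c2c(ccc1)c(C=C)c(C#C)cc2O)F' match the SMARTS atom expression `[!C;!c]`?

Check the 16 heavy atoms by environment: 10× c (aromatic) → no; 1× F → match; 4× C → no; 1× O → match.
Summing the matching environments: 1 + 1 = 2 matching atoms.

2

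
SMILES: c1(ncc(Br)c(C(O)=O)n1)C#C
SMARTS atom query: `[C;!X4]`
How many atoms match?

3

The query [C;!X4] means: aliphatic carbon that does not have four total connections.
Check the 12 heavy atoms by environment: 2× n (aromatic, X2) → no; 4× c (aromatic, X3) → no; 1× Br (X1) → no; 1× C (X3) → match; 1× O (X1) → no; 1× O (X2) → no; 2× C (X2) → match.
Summing the matching environments: 1 + 2 = 3 matching atoms.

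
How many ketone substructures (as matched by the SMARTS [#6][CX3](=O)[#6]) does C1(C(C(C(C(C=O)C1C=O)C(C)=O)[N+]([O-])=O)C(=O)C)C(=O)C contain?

[#6][CX3](=O)[#6] is the SMARTS for a ketone: a carbonyl carbon (no H) flanked by two carbons.
The molecule carries 3 separate instances of an acetyl/ketone group (-C(=O)CH3) meeting every constraint; each maps to a distinct set of atoms, giving 3 matches.

3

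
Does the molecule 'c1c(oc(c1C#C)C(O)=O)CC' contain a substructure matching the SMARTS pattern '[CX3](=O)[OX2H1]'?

Yes

The pattern [CX3](=O)[OX2H1] describes an sp2 carbon double-bonded to O and single-bonded to an -OH oxygen — a carboxylic acid.
The molecule carries a carboxylic acid group (-C(=O)OH), whose atoms satisfy every constraint of the query, so the pattern matches.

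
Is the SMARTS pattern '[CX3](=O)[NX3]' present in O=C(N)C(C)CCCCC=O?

Yes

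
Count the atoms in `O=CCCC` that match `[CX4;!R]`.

3

The query [CX4;!R] means: aliphatic carbon with four total connections, not in a ring.
Check the 5 heavy atoms by environment: 3× C (X4, acyclic) → match; 1× C (X3, acyclic) → no; 1× O (X1, acyclic) → no.
That gives 3 matching atoms.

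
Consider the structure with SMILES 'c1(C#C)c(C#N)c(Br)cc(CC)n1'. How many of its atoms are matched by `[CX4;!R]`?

2

Check the 13 heavy atoms by environment: 1× n (aromatic, X2, in 6-ring) → no; 5× c (aromatic, X3, in 6-ring) → no; 3× C (X2, acyclic) → no; 1× N (X1, acyclic) → no; 1× Br (X1, acyclic) → no; 2× C (X4, acyclic) → match.
That gives 2 matching atoms.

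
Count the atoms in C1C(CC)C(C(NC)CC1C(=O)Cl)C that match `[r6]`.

The query [r6] means: r6 matches atoms in a six-membered ring.
Check the 14 heavy atoms by environment: 6× C (in 6-ring) → match; 5× C (acyclic) → no; 1× O (acyclic) → no; 1× Cl (acyclic) → no; 1× N (acyclic) → no.
That gives 6 matching atoms.

6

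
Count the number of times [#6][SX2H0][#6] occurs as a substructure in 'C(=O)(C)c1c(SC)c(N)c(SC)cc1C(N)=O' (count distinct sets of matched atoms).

2

[#6][SX2H0][#6] is the SMARTS for a thioether: an aliphatic sulfur bridging two carbons with no H on the sulfur.
The molecule carries 2 separate instances of a methylthio ether (-SCH3) meeting every constraint; each maps to a distinct set of atoms, giving 2 matches.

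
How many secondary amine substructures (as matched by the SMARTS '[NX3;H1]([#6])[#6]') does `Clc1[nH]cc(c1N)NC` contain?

1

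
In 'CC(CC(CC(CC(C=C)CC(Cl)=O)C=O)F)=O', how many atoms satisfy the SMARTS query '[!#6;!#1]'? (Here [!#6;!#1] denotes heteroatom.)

The query [!#6;!#1] means: not carbon and not hydrogen — any heteroatom.
Check the 18 heavy atoms by environment: 13× C → no; 1× F → match; 3× O → match; 1× Cl → match.
Summing the matching environments: 1 + 3 + 1 = 5 matching atoms.

5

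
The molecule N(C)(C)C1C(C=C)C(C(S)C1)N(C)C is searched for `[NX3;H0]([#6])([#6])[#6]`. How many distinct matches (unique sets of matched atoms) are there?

[NX3;H0]([#6])([#6])[#6] is the SMARTS for a tertiary amine: a trivalent nitrogen with no H, bonded to three carbons.
The molecule carries 2 separate instances of a dimethylamino group (-N(CH3)2) meeting every constraint; each maps to a distinct set of atoms, giving 2 matches.

2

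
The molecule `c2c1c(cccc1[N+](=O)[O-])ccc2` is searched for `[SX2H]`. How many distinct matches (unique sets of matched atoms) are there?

[SX2H] is the SMARTS for a thiol: an aliphatic sulfur with two connections, one being H.
No fragment in the molecule satisfies every constraint, giving 0 matches.

0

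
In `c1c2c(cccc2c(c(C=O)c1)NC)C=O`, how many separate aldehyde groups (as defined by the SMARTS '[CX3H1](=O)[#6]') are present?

[CX3H1](=O)[#6] is the SMARTS for an aldehyde: an sp2 carbon with one H, double-bonded to O and single-bonded to carbon.
The molecule carries 2 separate instances of an aldehyde (-CHO) meeting every constraint; each maps to a distinct set of atoms, giving 2 matches.

2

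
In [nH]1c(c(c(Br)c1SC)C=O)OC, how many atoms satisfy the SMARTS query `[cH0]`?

4

The query [cH0] means: aromatic carbon with no attached hydrogen (substituted or ring-fusion).
Check the 12 heavy atoms by environment: 1× n (aromatic, H1) → no; 4× c (aromatic, H0) → match; 1× Br (H0) → no; 1× C (H1) → no; 2× O (H0) → no; 1× S (H0) → no; 2× C (H3) → no.
That gives 4 matching atoms.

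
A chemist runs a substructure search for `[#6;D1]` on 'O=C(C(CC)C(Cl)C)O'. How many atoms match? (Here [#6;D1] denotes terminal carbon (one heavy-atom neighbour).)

2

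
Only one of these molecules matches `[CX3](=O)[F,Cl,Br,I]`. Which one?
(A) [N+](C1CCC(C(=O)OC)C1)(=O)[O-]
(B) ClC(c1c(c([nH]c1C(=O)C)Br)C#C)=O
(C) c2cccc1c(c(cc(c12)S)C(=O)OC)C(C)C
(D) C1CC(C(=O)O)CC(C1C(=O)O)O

[CX3](=O)[F,Cl,Br,I] describes a carbonyl carbon bonded to a halogen (an acyl halide).
(A) has a methyl-ester group (-C(=O)OCH3) but the carbonyl is bonded to -O-C, not to a halogen.
(B) contains an acyl chloride (-C(=O)Cl), which satisfies every atom and bond constraint.
(C) has a methyl-ester group (-C(=O)OCH3) but the carbonyl is bonded to -O-C, not to a halogen.
(D) has a carboxylic acid group (-C(=O)OH) but the carbonyl is bonded to -OH, not to a halogen.
So the answer is (B).

B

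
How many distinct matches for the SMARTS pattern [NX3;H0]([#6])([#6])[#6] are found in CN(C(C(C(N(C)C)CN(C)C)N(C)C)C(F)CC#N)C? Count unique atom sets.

4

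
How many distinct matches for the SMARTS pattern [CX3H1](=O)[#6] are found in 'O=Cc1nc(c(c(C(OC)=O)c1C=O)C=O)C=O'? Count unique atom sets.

[CX3H1](=O)[#6] is the SMARTS for an aldehyde: an sp2 carbon with one H, double-bonded to O and single-bonded to carbon.
The molecule carries 4 separate instances of an aldehyde (-CHO) meeting every constraint; each maps to a distinct set of atoms, giving 4 matches.

4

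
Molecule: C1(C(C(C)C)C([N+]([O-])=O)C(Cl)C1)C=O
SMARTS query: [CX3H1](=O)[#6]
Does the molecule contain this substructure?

Yes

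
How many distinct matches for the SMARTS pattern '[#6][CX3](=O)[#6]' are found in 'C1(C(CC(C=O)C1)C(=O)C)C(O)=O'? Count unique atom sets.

1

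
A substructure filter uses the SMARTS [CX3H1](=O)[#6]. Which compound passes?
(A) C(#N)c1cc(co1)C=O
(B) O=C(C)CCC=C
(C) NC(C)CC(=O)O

A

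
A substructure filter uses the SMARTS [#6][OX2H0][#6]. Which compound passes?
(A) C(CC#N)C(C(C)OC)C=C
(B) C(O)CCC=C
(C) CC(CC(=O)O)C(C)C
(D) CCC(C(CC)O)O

A

[#6][OX2H0][#6] describes an aliphatic oxygen bridging two carbons with no H on the oxygen (an ether).
(A) contains a methoxy ether (-OCH3), which satisfies every atom and bond constraint.
(B) has a hydroxyl group (-OH) but the oxygen has H1, not H0 bridging two carbons.
(C) has a carboxylic acid group (-C(=O)OH) but the -OH oxygen has H1; the =O is OX1, not OX2.
(D) has a hydroxyl group (-OH) but the oxygen has H1, not H0 bridging two carbons.
So the answer is (A).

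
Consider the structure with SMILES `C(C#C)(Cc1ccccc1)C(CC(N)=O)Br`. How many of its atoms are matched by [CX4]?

The query [CX4] means: C with X4: aliphatic carbon with exactly 4 total connections (bonds + H).
Check the 16 heavy atoms by environment: 4× C (X4) → match; 6× c (aromatic, X3) → no; 1× C (X3) → no; 1× O (X1) → no; 1× N (X3) → no; 1× Br (X1) → no; 2× C (X2) → no.
That gives 4 matching atoms.

4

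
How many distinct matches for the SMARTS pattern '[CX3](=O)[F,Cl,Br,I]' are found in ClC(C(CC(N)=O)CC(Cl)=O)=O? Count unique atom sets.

2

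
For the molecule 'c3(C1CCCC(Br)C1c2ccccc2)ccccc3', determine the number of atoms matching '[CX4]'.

The query [CX4] means: C with X4: aliphatic carbon with exactly 4 total connections (bonds + H).
Check the 19 heavy atoms by environment: 6× C (X4) → match; 1× Br (X1) → no; 12× c (aromatic, X3) → no.
That gives 6 matching atoms.

6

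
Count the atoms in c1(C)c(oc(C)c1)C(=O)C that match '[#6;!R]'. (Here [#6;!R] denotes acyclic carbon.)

4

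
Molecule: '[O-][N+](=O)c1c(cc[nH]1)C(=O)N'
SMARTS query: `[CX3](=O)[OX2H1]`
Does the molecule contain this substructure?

No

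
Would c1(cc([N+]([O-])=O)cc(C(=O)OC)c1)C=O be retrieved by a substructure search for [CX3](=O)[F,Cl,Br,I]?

No

The pattern [CX3](=O)[F,Cl,Br,I] describes a carbonyl carbon bonded to a halogen — an acyl halide.
The closest candidate here is a methyl-ester group (-C(=O)OCH3), but the carbonyl is bonded to -O-C, not to a halogen. No other fragment satisfies the full query, so there is no match.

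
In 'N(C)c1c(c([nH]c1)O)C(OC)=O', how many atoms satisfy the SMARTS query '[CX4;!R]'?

2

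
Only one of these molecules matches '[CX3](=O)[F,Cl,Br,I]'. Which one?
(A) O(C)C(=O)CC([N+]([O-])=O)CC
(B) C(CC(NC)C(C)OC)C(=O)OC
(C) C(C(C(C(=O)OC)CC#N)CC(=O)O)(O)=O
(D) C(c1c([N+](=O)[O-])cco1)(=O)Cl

D

[CX3](=O)[F,Cl,Br,I] describes a carbonyl carbon bonded to a halogen (an acyl halide).
(A) has a methyl-ester group (-C(=O)OCH3) but the carbonyl is bonded to -O-C, not to a halogen.
(B) has a methyl-ester group (-C(=O)OCH3) but the carbonyl is bonded to -O-C, not to a halogen.
(C) has a carboxylic acid group (-C(=O)OH) but the carbonyl is bonded to -OH, not to a halogen.
(D) contains an acyl chloride (-C(=O)Cl), which satisfies every atom and bond constraint.
So the answer is (D).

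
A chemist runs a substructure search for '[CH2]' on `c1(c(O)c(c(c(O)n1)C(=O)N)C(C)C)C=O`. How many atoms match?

The query [CH2] means: aliphatic carbon with exactly two hydrogens.
Check the 16 heavy atoms by environment: 1× n (aromatic, H0) → no; 5× c (aromatic, H0) → no; 2× O (H1) → no; 2× C (H1) → no; 2× C (H3) → no; 2× O (H0) → no; 1× C (H0) → no; 1× N (H2) → no.
No environment satisfies the query, so 0 matching atoms.

0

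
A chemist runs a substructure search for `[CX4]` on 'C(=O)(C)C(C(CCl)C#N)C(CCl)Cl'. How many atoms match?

6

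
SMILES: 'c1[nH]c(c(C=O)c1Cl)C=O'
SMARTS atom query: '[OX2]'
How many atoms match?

0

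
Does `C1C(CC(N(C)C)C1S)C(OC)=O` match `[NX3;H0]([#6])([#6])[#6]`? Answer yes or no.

Yes

The pattern [NX3;H0]([#6])([#6])[#6] describes a trivalent nitrogen with no H, bonded to three carbons — a tertiary amine.
The molecule carries a dimethylamino group (-N(CH3)2), whose atoms satisfy every constraint of the query, so the pattern matches.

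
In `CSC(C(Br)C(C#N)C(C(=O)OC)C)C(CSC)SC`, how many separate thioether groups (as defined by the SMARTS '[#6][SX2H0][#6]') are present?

[#6][SX2H0][#6] is the SMARTS for a thioether: an aliphatic sulfur bridging two carbons with no H on the sulfur.
The molecule carries 3 separate instances of a methylthio ether (-SCH3) meeting every constraint; each maps to a distinct set of atoms, giving 3 matches.

3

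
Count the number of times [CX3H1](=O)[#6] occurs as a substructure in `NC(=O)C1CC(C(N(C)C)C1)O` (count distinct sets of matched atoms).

0

[CX3H1](=O)[#6] is the SMARTS for an aldehyde: an sp2 carbon with one H, double-bonded to O and single-bonded to carbon.
No fragment in the molecule satisfies every constraint, giving 0 matches.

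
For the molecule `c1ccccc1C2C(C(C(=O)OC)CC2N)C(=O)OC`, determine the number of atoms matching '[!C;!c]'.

5

Check the 20 heavy atoms by environment: 9× C → no; 6× c (aromatic) → no; 4× O → match; 1× N → match.
Summing the matching environments: 4 + 1 = 5 matching atoms.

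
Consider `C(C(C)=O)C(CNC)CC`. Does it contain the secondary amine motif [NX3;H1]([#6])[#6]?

The pattern [NX3;H1]([#6])[#6] describes a trivalent nitrogen with one H, bonded to two carbons — a secondary amine.
The molecule carries an N-methylamino group (-NHCH3), whose atoms satisfy every constraint of the query, so the pattern matches.

Yes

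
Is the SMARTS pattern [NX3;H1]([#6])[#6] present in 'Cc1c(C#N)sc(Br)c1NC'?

The pattern [NX3;H1]([#6])[#6] describes a trivalent nitrogen with one H, bonded to two carbons — a secondary amine.
The molecule carries an N-methylamino group (-NHCH3), whose atoms satisfy every constraint of the query, so the pattern matches.

Yes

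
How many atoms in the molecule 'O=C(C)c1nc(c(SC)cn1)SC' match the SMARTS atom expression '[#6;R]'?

4

The query [#6;R] means: carbon that is part of a ring.
Check the 13 heavy atoms by environment: 2× n (aromatic, in 6-ring) → no; 4× c (aromatic, in 6-ring) → match; 2× S (acyclic) → no; 4× C (acyclic) → no; 1× O (acyclic) → no.
That gives 4 matching atoms.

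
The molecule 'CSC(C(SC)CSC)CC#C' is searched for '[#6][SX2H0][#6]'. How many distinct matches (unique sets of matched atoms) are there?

3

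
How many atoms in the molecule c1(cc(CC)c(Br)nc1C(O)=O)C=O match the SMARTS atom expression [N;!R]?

0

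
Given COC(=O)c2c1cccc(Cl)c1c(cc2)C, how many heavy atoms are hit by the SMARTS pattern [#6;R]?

10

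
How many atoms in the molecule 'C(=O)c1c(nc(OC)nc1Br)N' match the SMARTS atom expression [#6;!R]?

The query [#6;!R] means: carbon not in any ring.
Check the 12 heavy atoms by environment: 2× n (aromatic, in 6-ring) → no; 4× c (aromatic, in 6-ring) → no; 1× Br (acyclic) → no; 2× C (acyclic) → match; 2× O (acyclic) → no; 1× N (acyclic) → no.
That gives 2 matching atoms.

2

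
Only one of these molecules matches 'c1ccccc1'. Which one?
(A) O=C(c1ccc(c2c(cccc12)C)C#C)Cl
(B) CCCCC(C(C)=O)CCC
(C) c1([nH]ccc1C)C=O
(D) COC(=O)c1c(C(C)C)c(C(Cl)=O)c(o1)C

c1ccccc1 describes six aromatic carbons in a ring (a benzene ring).
(A) contains the required atom environment, so the pattern matches.
(B) has a methyl group (-CH3) but no six-membered all-carbon aromatic ring is present.
(C) has a methyl group (-CH3) but no six-membered all-carbon aromatic ring is present.
(D) has a methyl group (-CH3) but no six-membered all-carbon aromatic ring is present.
So the answer is (A).

A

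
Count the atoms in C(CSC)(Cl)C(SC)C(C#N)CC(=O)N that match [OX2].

The query [OX2] means: aliphatic oxygen with two total connections — ether, hydroxyl, or ester single-bond O.
Check the 15 heavy atoms by environment: 7× C (X4) → no; 1× C (X2) → no; 1× N (X1) → no; 2× S (X2) → no; 1× C (X3) → no; 1× O (X1) → no; 1× N (X3) → no; 1× Cl (X1) → no.
No environment satisfies the query, so 0 matching atoms.

0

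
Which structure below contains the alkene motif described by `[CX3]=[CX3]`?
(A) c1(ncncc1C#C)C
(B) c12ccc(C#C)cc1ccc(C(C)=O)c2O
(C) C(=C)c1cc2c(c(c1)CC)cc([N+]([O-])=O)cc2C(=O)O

C

[CX3]=[CX3] describes a non-aromatic C=C double bond between two sp2 carbons (an alkene).
(A) has an ethynyl group (-C#CH) but the C-C bond is a triple bond, not a double bond.
(B) has an ethynyl group (-C#CH) but the C-C bond is a triple bond, not a double bond.
(C) contains a vinyl group (-CH=CH2), which satisfies every atom and bond constraint.
So the answer is (C).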